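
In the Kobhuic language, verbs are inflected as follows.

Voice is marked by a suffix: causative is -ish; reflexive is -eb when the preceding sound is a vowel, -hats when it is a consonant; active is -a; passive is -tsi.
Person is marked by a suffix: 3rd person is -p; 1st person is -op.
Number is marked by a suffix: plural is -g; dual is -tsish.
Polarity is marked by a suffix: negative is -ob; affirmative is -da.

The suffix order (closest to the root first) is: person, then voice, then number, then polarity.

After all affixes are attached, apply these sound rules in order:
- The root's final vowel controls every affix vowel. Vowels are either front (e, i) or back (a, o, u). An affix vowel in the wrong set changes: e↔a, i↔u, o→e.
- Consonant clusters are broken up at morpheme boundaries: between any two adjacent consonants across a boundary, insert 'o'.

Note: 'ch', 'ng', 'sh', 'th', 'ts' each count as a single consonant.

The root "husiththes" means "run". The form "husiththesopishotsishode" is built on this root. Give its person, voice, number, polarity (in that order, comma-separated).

3rd person, causative, dual, affirmative

Segment: husiththes-p-ish-tsish-da.
person: -p → 3rd person.
voice: -ish → causative.
number: -tsish → dual.
polarity: -da → affirmative.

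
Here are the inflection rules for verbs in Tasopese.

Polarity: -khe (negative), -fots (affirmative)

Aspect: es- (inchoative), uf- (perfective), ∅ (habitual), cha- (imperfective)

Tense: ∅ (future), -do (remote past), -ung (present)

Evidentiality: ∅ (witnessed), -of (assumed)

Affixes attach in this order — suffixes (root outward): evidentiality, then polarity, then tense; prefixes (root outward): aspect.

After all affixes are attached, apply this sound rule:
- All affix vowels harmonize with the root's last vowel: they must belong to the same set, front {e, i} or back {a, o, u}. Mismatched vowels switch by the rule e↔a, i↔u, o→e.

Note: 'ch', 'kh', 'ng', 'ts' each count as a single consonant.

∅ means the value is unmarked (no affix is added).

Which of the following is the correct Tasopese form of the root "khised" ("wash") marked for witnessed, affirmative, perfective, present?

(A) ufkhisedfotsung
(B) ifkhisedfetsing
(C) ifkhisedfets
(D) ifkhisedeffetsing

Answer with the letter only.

evidentiality = witnessed: zero marking, form stays khised.
Attach polarity affirmative -fots → khisedfots.
Attach aspect perfective uf- → ufkhisedfots.
Attach tense present -ung → ufkhisedfotsung.
Apply vowel harmony: ufkhisedfotsung → ifkhisedfetsing.
So the correct form is ifkhisedfetsing, option (B).
(A) ufkhisedfotsung is wrong: it fails to apply the sound rule(s).
(C) ifkhisedfets is wrong: it uses future instead of present for tense.
(D) ifkhisedeffetsing is wrong: it uses assumed instead of witnessed for evidentiality.

B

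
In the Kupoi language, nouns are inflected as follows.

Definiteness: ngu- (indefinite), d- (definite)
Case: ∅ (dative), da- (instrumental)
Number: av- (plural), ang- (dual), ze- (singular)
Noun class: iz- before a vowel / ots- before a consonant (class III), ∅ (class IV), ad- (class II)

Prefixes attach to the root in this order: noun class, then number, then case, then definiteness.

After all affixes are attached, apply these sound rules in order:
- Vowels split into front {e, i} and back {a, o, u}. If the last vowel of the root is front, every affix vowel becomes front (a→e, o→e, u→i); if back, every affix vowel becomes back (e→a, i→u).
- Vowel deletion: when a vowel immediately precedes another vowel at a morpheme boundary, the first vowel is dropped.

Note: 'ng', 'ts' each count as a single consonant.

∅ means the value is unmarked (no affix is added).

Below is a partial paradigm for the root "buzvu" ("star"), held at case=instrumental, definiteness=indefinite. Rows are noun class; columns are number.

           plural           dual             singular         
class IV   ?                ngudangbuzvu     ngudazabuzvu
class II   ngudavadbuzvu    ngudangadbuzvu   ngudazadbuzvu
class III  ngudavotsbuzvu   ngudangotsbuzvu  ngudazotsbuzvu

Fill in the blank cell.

ngudavbuzvu

noun class = class IV: zero marking, form stays buzvu.
Attach number plural av- → avbuzvu.
Attach case instrumental da- → daavbuzvu.
Attach definiteness indefinite ngu- → ngudaavbuzvu.
Vowel harmony: no change.
Apply vowel deletion: ngudaavbuzvu → ngudavbuzvu.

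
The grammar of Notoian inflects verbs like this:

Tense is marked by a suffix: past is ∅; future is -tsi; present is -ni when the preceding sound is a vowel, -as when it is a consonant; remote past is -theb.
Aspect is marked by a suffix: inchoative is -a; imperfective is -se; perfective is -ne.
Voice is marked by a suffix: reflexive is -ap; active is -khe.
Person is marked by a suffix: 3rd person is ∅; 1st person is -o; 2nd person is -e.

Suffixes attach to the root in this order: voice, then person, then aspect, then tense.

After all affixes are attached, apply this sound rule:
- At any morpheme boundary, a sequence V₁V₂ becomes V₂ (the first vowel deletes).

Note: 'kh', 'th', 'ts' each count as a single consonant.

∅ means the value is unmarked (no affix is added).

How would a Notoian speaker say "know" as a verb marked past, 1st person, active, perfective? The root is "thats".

thatskhone

Attach voice active -khe → thatskhe.
Attach person 1st person -o → thatskheo.
Attach aspect perfective -ne → thatskheone.
tense = past: zero marking, form stays thatskheone.
Apply vowel deletion: thatskheone → thatskhone.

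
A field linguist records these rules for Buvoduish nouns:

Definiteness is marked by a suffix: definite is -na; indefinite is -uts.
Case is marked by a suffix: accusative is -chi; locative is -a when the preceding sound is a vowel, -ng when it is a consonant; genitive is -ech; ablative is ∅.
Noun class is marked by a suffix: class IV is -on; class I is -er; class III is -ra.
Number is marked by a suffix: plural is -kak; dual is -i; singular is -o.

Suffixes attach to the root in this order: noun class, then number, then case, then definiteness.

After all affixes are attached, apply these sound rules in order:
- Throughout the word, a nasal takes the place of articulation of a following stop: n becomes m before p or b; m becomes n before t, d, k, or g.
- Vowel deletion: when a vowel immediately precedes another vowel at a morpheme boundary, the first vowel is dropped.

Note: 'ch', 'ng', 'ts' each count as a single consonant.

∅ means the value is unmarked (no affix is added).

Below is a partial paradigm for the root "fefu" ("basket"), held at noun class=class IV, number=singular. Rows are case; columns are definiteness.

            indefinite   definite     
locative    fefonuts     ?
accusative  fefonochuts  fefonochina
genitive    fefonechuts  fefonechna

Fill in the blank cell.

Attach noun class class IV -on → fefuon.
Attach number singular -o → fefuono.
Attach case locative -a (after vowel 'o') → fefuonoa.
Attach definiteness definite -na → fefuonoana.
Nasal assimilation: no change.
Apply vowel deletion: fefuonoana → fefonana.

fefonana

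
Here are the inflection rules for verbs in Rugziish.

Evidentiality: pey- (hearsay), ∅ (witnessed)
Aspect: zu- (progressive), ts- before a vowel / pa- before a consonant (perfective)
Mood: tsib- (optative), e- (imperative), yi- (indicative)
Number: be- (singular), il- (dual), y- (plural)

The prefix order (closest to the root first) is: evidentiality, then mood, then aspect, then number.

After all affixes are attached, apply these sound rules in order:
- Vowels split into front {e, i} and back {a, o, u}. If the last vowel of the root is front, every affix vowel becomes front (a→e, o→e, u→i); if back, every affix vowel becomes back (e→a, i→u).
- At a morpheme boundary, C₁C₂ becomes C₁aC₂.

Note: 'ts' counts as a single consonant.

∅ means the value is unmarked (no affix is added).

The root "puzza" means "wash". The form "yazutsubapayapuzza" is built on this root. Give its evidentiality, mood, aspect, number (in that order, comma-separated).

hearsay, optative, progressive, plural

Segment: y-zu-tsib-pey-puzza.
evidentiality: pey- → hearsay.
mood: tsib- → optative.
aspect: zu- → progressive.
number: y- → plural.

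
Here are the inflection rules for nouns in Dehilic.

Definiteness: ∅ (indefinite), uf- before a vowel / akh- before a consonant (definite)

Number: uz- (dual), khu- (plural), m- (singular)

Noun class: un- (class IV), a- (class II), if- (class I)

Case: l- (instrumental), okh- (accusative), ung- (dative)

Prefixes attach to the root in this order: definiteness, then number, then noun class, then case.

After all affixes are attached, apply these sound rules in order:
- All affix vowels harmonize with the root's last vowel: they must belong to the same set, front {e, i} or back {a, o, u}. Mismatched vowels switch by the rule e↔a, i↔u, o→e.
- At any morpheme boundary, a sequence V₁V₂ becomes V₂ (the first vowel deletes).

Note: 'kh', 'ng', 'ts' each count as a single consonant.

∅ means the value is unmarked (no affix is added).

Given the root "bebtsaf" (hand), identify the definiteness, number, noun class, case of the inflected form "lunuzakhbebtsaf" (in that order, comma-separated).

definite, dual, class IV, instrumental

Segment: l-un-uz-akh-bebtsaf.
definiteness: uf/akh- → definite.
number: uz- → dual.
noun class: un- → class IV.
case: l- → instrumental.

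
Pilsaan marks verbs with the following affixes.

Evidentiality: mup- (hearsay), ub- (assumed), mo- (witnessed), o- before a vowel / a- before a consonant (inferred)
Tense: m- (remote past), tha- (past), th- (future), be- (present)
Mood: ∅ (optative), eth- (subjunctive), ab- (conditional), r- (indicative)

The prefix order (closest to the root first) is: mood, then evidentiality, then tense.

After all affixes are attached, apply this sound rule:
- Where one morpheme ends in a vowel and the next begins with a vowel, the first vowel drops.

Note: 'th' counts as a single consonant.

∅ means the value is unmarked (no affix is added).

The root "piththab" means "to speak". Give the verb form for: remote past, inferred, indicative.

Attach mood indicative r- → rpiththab.
Attach evidentiality inferred a- (before consonant 'r') → arpiththab.
Attach tense remote past m- → marpiththab.
Vowel deletion: no change.

marpiththab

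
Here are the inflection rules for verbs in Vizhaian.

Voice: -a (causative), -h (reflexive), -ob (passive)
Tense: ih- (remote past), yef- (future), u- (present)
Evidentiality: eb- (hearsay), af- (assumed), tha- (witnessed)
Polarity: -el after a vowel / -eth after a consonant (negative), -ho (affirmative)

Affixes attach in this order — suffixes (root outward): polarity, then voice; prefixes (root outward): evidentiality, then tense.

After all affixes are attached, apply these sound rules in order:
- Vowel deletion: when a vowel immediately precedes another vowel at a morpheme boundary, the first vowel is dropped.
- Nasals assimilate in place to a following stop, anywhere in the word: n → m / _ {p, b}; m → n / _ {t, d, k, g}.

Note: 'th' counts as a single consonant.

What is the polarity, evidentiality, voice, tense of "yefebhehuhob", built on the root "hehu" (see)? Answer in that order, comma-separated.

affirmative, hearsay, passive, future

Segment: yef-eb-hehu-ho-ob.
polarity: -ho → affirmative.
evidentiality: eb- → hearsay.
voice: -ob → passive.
tense: yef- → future.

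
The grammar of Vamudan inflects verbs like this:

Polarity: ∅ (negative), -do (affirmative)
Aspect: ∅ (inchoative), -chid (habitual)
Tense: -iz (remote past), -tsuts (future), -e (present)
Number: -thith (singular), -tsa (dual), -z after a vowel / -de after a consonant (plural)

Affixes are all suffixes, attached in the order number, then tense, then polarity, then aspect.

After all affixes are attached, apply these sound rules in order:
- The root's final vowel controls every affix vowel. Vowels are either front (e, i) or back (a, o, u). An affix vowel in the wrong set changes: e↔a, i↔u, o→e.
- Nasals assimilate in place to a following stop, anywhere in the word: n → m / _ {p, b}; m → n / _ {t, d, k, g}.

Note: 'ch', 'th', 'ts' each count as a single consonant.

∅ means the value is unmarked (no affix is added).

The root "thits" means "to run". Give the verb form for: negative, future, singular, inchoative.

thitsthithtsits

Attach number singular -thith → thitsthith.
Attach tense future -tsuts → thitsthithtsuts.
polarity = negative: zero marking, form stays thitsthithtsuts.
aspect = inchoative: zero marking, form stays thitsthithtsuts.
Apply vowel harmony: thitsthithtsuts → thitsthithtsits.
Nasal assimilation: no change.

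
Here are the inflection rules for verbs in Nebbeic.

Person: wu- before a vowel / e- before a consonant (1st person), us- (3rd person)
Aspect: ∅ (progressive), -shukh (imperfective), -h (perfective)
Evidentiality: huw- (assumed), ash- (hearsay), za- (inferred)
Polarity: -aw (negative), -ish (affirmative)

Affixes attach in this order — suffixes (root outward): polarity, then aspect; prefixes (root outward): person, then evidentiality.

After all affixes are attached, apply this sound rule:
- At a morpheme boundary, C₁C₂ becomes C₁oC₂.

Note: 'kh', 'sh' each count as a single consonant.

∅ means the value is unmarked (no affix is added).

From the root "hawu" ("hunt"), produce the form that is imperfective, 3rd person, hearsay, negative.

ashusohawuawoshukh

Attach polarity negative -aw → hawuaw.
Attach person 3rd person us- → ushawuaw.
Attach evidentiality hearsay ash- → ashushawuaw.
Attach aspect imperfective -shukh → ashushawuawshukh.
Apply epenthesis: ashushawuawshukh → ashusohawuawoshukh.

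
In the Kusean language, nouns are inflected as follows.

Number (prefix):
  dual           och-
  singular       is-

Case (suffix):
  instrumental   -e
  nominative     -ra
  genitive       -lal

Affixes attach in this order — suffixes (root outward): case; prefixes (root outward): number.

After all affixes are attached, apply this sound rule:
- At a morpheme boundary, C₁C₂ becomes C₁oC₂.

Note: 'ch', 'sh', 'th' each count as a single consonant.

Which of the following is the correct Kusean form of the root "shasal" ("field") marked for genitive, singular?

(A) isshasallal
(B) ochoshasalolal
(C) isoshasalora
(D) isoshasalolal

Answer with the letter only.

D

Attach case genitive -lal → shasallal.
Attach number singular is- → isshasallal.
Apply epenthesis: isshasallal → isoshasalolal.
So the correct form is isoshasalolal, option (D).
(A) isshasallal is wrong: it fails to apply the sound rule(s).
(C) isoshasalora is wrong: it uses nominative instead of genitive for case.
(B) ochoshasalolal is wrong: it uses dual instead of singular for number.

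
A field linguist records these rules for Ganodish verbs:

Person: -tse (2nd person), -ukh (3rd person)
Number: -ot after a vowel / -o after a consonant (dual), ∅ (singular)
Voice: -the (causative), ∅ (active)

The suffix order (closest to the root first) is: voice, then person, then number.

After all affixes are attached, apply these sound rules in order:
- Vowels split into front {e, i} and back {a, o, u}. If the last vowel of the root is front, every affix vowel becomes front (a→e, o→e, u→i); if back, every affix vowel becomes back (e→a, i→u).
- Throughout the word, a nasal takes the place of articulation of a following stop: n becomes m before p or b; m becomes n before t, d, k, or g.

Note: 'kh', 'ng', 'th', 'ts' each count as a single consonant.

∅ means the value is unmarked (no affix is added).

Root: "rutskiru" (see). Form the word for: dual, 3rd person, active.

rutskiruukho

voice = active: zero marking, form stays rutskiru.
Attach person 3rd person -ukh → rutskiruukh.
Attach number dual -o (after consonant 'kh') → rutskiruukho.
Vowel harmony: no change.
Nasal assimilation: no change.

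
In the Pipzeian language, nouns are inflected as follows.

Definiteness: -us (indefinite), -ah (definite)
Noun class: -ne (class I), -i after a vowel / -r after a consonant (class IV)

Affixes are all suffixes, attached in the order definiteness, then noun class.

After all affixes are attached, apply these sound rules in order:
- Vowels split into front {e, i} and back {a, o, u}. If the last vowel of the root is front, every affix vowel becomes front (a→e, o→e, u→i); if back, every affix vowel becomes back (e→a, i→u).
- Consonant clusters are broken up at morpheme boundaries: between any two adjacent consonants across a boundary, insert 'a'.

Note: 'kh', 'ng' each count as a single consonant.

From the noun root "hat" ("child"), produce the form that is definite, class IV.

Attach definiteness definite -ah → hatah.
Attach noun class class IV -r (after consonant 'h') → hatahr.
Vowel harmony: no change.
Apply epenthesis: hatahr → hatahar.

hatahar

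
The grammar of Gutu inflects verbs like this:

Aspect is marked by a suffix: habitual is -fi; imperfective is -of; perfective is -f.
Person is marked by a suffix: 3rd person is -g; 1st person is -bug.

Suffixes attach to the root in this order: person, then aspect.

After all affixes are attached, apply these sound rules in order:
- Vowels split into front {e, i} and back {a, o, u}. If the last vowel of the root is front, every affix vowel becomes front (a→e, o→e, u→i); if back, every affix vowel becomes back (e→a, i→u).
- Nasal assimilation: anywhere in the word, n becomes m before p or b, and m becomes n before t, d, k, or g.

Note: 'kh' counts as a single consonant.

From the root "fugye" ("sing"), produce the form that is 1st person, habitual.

Attach person 1st person -bug → fugyebug.
Attach aspect habitual -fi → fugyebugfi.
Apply vowel harmony: fugyebugfi → fugyebigfi.
Nasal assimilation: no change.

fugyebigfi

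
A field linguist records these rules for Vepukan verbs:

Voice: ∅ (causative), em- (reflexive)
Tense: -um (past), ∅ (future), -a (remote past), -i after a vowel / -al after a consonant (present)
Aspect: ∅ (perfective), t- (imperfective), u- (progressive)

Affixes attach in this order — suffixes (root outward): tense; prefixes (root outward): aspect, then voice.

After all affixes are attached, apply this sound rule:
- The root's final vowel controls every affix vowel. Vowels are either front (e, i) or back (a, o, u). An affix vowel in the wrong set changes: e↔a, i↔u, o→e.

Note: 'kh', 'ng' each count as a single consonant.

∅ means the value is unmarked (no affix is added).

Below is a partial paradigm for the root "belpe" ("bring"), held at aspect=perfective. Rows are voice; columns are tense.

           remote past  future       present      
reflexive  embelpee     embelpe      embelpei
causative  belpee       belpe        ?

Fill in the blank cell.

belpei

aspect = perfective: zero marking, form stays belpe.
Attach tense present -i (after vowel 'e') → belpei.
voice = causative: zero marking, form stays belpei.
Vowel harmony: no change.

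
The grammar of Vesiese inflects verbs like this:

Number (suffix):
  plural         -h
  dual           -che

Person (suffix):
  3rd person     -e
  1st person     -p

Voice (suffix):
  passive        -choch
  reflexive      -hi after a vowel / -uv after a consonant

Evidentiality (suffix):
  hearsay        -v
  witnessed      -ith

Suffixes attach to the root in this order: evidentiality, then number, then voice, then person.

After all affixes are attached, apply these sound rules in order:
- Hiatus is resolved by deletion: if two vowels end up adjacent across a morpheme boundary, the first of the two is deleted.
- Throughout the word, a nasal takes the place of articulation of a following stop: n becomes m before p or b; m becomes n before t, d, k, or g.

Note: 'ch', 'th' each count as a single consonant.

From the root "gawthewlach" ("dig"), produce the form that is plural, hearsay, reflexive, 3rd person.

Attach evidentiality hearsay -v → gawthewlachv.
Attach number plural -h → gawthewlachvh.
Attach voice reflexive -uv (after consonant 'h') → gawthewlachvhuv.
Attach person 3rd person -e → gawthewlachvhuve.
Vowel deletion: no change.
Nasal assimilation: no change.

gawthewlachvhuve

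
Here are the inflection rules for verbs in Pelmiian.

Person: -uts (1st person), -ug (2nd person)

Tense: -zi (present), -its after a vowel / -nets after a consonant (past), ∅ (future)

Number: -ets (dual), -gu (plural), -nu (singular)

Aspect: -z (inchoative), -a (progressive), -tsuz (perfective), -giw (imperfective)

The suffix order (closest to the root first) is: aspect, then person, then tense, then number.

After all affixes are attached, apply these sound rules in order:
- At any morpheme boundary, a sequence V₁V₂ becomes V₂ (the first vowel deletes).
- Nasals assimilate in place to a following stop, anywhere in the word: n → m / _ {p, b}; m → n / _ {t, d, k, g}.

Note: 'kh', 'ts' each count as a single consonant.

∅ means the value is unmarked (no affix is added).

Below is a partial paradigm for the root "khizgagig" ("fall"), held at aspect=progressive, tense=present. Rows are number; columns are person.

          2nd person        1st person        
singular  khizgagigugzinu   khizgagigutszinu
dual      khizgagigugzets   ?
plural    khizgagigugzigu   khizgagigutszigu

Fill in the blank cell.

Attach aspect progressive -a → khizgagiga.
Attach person 1st person -uts → khizgagigauts.
Attach tense present -zi → khizgagigautszi.
Attach number dual -ets → khizgagigautsziets.
Apply vowel deletion: khizgagigautsziets → khizgagigutszets.
Nasal assimilation: no change.

khizgagigutszets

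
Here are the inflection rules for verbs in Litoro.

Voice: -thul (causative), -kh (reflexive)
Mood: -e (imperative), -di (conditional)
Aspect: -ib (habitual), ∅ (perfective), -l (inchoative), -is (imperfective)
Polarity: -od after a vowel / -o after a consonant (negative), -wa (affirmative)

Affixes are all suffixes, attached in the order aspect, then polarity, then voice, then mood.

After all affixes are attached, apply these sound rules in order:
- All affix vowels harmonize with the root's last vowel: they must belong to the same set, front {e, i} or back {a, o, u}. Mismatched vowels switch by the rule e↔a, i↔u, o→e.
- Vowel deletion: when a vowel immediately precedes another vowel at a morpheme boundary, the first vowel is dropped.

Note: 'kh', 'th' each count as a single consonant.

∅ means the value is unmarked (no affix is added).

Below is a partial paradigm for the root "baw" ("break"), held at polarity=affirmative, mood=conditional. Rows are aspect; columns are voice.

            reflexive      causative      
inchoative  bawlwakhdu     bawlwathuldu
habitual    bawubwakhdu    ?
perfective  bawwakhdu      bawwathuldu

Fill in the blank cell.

bawubwathuldu

Attach aspect habitual -ib → bawib.
Attach polarity affirmative -wa → bawibwa.
Attach voice causative -thul → bawibwathul.
Attach mood conditional -di → bawibwathuldi.
Apply vowel harmony: bawibwathuldi → bawubwathuldu.
Vowel deletion: no change.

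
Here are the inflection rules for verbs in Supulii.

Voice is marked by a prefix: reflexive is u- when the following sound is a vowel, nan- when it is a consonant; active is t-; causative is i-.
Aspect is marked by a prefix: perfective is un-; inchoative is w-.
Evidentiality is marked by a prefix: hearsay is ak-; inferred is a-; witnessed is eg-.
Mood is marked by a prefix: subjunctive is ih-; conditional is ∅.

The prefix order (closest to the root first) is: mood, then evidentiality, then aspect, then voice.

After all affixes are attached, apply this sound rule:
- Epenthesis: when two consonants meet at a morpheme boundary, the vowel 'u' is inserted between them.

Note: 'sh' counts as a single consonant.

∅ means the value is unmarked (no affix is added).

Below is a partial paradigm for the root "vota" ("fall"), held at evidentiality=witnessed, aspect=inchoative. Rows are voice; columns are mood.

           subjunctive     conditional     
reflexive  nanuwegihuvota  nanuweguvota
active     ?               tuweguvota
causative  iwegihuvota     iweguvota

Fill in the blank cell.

tuwegihuvota

Attach mood subjunctive ih- → ihvota.
Attach evidentiality witnessed eg- → egihvota.
Attach aspect inchoative w- → wegihvota.
Attach voice active t- → twegihvota.
Apply epenthesis: twegihvota → tuwegihuvota.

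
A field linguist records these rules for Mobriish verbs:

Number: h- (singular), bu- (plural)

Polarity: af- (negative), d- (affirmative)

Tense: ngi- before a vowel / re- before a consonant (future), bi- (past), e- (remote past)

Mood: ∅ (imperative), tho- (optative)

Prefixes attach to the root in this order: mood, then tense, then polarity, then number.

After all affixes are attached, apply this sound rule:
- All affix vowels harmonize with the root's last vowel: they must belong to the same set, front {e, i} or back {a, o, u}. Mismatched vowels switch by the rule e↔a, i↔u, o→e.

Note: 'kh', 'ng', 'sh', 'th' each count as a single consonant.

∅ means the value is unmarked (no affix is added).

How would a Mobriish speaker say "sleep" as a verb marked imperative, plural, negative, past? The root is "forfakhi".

biefbiforfakhi

mood = imperative: zero marking, form stays forfakhi.
Attach tense past bi- → biforfakhi.
Attach polarity negative af- → afbiforfakhi.
Attach number plural bu- → buafbiforfakhi.
Apply vowel harmony: buafbiforfakhi → biefbiforfakhi.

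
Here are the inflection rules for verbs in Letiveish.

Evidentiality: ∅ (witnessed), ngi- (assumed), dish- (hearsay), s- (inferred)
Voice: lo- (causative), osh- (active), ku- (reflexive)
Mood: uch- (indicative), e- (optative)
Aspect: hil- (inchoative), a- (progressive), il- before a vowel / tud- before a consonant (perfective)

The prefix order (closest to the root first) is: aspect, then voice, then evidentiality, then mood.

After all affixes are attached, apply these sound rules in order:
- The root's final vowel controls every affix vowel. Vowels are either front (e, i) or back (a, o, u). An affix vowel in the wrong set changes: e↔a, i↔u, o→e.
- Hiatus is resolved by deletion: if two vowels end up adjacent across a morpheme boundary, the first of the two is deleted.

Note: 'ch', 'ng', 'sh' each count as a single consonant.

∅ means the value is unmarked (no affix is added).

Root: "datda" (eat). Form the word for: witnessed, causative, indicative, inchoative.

uchlohuldatda

Attach aspect inchoative hil- → hildatda.
Attach voice causative lo- → lohildatda.
evidentiality = witnessed: zero marking, form stays lohildatda.
Attach mood indicative uch- → uchlohildatda.
Apply vowel harmony: uchlohildatda → uchlohuldatda.
Vowel deletion: no change.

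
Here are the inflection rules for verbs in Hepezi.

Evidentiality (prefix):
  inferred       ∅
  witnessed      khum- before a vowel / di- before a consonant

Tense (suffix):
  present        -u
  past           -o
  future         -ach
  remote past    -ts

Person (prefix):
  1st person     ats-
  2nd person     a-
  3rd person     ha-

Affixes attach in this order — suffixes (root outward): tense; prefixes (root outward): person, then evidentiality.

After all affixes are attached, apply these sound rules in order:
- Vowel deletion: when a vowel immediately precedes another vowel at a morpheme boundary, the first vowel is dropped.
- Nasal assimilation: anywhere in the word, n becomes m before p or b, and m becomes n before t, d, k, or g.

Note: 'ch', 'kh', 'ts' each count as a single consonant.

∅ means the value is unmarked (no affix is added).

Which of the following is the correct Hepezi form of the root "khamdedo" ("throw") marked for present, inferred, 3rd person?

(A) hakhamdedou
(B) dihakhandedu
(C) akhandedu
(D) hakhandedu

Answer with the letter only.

Attach person 3rd person ha- → hakhamdedo.
Attach tense present -u → hakhamdedou.
evidentiality = inferred: zero marking, form stays hakhamdedou.
Apply vowel deletion: hakhamdedou → hakhamdedu.
Apply nasal assimilation: hakhamdedu → hakhandedu.
So the correct form is hakhandedu, option (D).
(C) akhandedu is wrong: it uses 2nd person instead of 3rd person for person.
(A) hakhamdedou is wrong: it fails to apply the sound rule(s).
(B) dihakhandedu is wrong: it uses witnessed instead of inferred for evidentiality.

D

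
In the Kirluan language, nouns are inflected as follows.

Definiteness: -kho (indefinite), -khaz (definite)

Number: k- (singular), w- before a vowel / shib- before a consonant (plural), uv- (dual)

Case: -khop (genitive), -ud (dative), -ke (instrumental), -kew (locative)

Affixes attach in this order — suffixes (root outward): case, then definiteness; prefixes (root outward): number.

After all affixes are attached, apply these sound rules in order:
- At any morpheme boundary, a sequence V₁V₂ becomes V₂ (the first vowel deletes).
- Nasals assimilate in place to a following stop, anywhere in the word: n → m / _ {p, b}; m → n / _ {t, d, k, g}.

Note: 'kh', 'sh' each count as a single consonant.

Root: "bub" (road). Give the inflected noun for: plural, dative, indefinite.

shibbubudkho

Attach number plural shib- (before consonant 'b') → shibbub.
Attach case dative -ud → shibbubud.
Attach definiteness indefinite -kho → shibbubudkho.
Vowel deletion: no change.
Nasal assimilation: no change.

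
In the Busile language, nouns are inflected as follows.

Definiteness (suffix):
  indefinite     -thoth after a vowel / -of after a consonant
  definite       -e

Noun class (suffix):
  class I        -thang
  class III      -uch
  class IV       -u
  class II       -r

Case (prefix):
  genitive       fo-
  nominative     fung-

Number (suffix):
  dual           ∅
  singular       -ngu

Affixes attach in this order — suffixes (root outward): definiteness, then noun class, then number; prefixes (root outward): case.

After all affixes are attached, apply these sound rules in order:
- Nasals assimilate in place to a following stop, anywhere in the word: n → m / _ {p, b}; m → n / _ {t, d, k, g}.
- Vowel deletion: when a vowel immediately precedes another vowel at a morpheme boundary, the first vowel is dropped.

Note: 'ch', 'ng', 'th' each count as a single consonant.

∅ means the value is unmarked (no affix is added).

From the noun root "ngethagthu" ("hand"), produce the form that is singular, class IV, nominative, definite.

fungngethagthungu

Attach definiteness definite -e → ngethagthue.
Attach noun class class IV -u → ngethagthueu.
Attach case nominative fung- → fungngethagthueu.
Attach number singular -ngu → fungngethagthueungu.
Nasal assimilation: no change.
Apply vowel deletion: fungngethagthueungu → fungngethagthungu.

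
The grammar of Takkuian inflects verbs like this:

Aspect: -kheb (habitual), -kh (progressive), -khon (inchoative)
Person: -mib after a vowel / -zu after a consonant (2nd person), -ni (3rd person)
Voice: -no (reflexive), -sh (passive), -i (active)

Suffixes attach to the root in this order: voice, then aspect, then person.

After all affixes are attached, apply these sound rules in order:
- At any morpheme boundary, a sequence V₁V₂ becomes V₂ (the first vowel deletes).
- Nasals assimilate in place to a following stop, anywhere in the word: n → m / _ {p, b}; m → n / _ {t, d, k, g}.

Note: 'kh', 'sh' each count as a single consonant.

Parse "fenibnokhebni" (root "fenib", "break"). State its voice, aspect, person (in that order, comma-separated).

Segment: fenib-no-kheb-ni.
voice: -no → reflexive.
aspect: -kheb → habitual.
person: -ni → 3rd person.

reflexive, habitual, 3rd person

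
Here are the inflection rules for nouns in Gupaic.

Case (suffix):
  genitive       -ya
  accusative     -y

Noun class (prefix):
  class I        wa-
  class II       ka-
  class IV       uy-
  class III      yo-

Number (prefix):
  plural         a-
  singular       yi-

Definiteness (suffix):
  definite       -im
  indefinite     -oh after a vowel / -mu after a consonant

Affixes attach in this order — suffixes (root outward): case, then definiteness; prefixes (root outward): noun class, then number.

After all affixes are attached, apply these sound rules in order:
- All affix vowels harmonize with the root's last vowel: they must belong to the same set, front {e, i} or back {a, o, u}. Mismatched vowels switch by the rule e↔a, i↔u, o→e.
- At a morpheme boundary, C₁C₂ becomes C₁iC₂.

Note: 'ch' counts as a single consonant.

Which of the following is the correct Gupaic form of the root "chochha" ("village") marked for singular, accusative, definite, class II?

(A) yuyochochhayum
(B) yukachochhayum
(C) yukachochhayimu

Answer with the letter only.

Attach noun class class II ka- → kachochha.
Attach case accusative -y → kachochhay.
Attach number singular yi- → yikachochhay.
Attach definiteness definite -im → yikachochhayim.
Apply vowel harmony: yikachochhayim → yukachochhayum.
Epenthesis: no change.
So the correct form is yukachochhayum, option (B).
(C) yukachochhayimu is wrong: it uses indefinite instead of definite for definiteness.
(A) yuyochochhayum is wrong: it uses class III instead of class II for noun class.

B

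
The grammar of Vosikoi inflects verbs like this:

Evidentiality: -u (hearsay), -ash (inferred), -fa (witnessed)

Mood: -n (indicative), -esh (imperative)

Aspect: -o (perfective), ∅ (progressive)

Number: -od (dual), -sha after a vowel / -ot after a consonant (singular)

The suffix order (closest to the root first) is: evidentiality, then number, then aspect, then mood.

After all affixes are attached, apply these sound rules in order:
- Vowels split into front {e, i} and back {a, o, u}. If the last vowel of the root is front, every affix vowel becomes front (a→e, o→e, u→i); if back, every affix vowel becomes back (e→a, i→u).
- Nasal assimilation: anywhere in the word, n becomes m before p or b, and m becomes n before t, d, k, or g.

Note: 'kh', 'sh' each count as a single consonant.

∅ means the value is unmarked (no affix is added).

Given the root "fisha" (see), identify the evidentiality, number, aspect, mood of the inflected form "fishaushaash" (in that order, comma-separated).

hearsay, singular, progressive, imperative

Segment: fisha-u-sha-esh.
evidentiality: -u → hearsay.
number: -sha/ot → singular.
aspect: ∅ → progressive.
mood: -esh → imperative.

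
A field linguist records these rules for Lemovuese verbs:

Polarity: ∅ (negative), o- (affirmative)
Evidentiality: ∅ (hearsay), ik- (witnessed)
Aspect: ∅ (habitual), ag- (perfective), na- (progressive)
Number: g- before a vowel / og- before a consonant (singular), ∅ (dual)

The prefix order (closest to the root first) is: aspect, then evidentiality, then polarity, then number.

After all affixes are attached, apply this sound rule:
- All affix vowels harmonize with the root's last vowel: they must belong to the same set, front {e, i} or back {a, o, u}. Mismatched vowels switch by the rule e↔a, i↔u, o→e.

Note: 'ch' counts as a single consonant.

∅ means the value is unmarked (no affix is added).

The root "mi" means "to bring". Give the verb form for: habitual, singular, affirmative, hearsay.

aspect = habitual: zero marking, form stays mi.
evidentiality = hearsay: zero marking, form stays mi.
Attach polarity affirmative o- → omi.
Attach number singular g- (before vowel 'o') → gomi.
Apply vowel harmony: gomi → gemi.

gemi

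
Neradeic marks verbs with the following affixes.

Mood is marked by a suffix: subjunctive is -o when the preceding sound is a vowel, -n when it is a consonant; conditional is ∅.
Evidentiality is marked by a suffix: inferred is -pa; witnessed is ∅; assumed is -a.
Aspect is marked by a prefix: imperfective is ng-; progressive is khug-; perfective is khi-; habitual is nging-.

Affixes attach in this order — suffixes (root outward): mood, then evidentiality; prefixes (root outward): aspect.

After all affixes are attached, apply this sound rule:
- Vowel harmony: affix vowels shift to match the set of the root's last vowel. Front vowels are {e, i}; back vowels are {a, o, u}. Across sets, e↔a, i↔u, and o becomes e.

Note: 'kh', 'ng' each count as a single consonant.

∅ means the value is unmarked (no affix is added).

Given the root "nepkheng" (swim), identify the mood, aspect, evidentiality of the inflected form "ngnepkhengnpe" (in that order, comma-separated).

subjunctive, imperfective, inferred

Segment: ng-nepkheng-n-pa.
mood: -o/n → subjunctive.
aspect: ng- → imperfective.
evidentiality: -pa → inferred.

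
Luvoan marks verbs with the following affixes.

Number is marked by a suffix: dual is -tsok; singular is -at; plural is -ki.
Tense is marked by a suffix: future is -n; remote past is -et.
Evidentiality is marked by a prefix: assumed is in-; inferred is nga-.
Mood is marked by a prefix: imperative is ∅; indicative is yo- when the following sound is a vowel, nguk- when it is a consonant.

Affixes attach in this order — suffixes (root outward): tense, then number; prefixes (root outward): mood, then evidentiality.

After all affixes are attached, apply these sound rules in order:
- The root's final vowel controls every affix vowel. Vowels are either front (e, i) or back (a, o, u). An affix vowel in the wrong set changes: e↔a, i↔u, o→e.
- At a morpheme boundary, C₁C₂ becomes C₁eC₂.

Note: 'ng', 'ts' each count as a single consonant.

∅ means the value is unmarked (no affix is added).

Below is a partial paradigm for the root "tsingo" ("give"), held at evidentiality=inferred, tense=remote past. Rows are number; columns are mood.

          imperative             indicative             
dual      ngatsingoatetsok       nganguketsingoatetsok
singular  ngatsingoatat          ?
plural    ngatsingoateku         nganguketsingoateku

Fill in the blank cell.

nganguketsingoatat

Attach mood indicative nguk- (before consonant 'ts') → nguktsingo.
Attach evidentiality inferred nga- → nganguktsingo.
Attach tense remote past -et → nganguktsingoet.
Attach number singular -at → nganguktsingoetat.
Apply vowel harmony: nganguktsingoetat → nganguktsingoatat.
Apply epenthesis: nganguktsingoatat → nganguketsingoatat.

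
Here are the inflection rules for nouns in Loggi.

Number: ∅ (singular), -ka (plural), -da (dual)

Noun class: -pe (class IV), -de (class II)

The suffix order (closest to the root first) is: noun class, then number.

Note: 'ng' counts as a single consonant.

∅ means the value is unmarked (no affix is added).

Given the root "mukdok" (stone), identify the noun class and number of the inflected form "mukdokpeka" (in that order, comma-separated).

class IV, plural

Segment: mukdok-pe-ka.
noun class: -pe → class IV.
number: -ka → plural.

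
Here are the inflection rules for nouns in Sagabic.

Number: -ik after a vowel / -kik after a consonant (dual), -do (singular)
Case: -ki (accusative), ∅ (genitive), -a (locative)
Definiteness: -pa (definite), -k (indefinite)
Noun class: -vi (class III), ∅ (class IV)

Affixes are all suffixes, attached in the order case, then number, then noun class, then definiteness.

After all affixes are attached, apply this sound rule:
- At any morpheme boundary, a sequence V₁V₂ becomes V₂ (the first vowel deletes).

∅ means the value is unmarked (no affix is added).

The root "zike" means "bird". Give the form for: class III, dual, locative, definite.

Attach case locative -a → zikea.
Attach number dual -ik (after vowel 'a') → zikeaik.
Attach noun class class III -vi → zikeaikvi.
Attach definiteness definite -pa → zikeaikvipa.
Apply vowel deletion: zikeaikvipa → zikikvipa.

zikikvipa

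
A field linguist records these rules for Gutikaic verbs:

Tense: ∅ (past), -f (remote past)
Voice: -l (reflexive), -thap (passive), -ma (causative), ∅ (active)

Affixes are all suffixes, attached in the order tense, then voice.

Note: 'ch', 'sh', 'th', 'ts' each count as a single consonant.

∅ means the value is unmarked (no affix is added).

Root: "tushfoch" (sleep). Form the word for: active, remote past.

tushfochf

Attach tense remote past -f → tushfochf.
voice = active: zero marking, form stays tushfochf.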